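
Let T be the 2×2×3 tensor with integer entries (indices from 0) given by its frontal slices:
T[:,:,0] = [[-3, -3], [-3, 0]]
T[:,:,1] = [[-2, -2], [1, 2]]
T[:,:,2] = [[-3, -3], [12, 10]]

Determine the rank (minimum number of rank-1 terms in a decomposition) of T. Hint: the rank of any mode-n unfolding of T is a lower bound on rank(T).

2

Lower bound: the mode-2 unfolding of T (rows indexed by j, columns by (i,k) = (0,0), (0,1), (0,2), (1,0), (1,1), (1,2)) is [[-3, -2, -3, -3, 1, 12], [-3, -2, -3, 0, 2, 10]].
There the 2×2 minor on rows j ∈ {0, 1}, columns (i,k) ∈ {(0,0), (1,0)} is det [[-3, -3], [-3, 0]] = -9 ≠ 0, so this unfolding has rank ≥ 2; CP rank is at least every unfolding rank, so rank(T) ≥ 2. (Unfolding ranks only ever bound the CP rank from below — rank(T) can be strictly larger than all of them — so the matching upper bound has to come from an explicit 2-term decomposition.)
Upper bound — finding two terms. Write S_k = T[:,:,k] for the frontal slices: S₀ = [[-3, -3], [-3, 0]], S₁ = [[-2, -2], [1, 2]], S₂ = [[-3, -3], [12, 10]].
If T = a₁ (x) b₁ (x) c₁ + a₂ (x) b₂ (x) c₂ then each S_k = c₁[k]·a₁b₁ᵀ + c₂[k]·a₂b₂ᵀ. S₀ and S₁ are linearly independent, so a₁b₁ᵀ and a₂b₂ᵀ must span the same plane of matrices: they are the rank-1 matrices of the form x·S₀ + y·S₁.
det(x·S₀ + y·S₁) is −9·x² − 9·xy − 2·y² = −(3·x + 2·y)(3·x + y), vanishing at (x:y) = (2:-3) and (1:-3).
M₁ = 2·S₀ − 3·S₁ = [[0, 0], [-9, -6]] = (-3)·(0, 1)(3, 2)ᵀ and M₂ = S₀ − 3·S₁ = [[3, 3], [-6, -6]] = 3·(1, -2)(1, 1)ᵀ, so take a₁ = (0, 1), b₁ = (3, 2), a₂ = (1, -2), b₂ = (1, 1).
Each slice is an integer combination of E₁ = a₁b₁ᵀ and E₂ = a₂b₂ᵀ: S₀ = −3·E₁ − 3·E₂, S₁ = −E₁ − 2·E₂, S₂ = 2·E₁ − 3·E₂; reading off coefficients, c₁ = (-3, -1, 2) and c₂ = (-3, -2, -3).
Hence T = (0, 1) (x) (3, 2) (x) (-3, -1, 2) + (1, -2) (x) (1, 1) (x) (-3, -2, -3), so rank(T) ≤ 2.
These bounds meet, so rank(T) = 2.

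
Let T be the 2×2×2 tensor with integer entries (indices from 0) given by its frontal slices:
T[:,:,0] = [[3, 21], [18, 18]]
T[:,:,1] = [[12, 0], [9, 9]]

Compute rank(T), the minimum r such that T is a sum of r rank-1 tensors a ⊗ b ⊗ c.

2

Lower bound: in the mode-3 unfolding of T (rows indexed by k, columns by (i,j)) the 2×2 minor on rows k ∈ {0, 1}, columns (i,j) ∈ {(0,0), (0,1)} is det [[3, 21], [12, 0]] = -252 ≠ 0, so that unfolding has rank ≥ 2 and hence rank(T) ≥ 2 (CP rank is at least every unfolding rank, though it can be larger).
Upper bound: with S_k = T[:,:,k], the two rank-1 terms a₁b₁ᵀ, a₂b₂ᵀ are the rank-1 members of the pencil x·S₀ + y·S₁.
det(x·S₀ + y·S₁) is −324·x² + 54·xy + 108·y² = (-54)·(3·x − 2·y)(2·x + y), vanishing at (x:y) = (2:3) and (1:-2).
M₁ = 2·S₀ + 3·S₁ = [[42, 42], [63, 63]] = 21·[2, 3][1, 1]ᵀ and M₂ = S₀ − 2·S₁ = [[-21, 21], [0, 0]] = (-21)·[1, 0][1, -1]ᵀ, so take a₁ = [2, 3], b₁ = [1, 1], a₂ = [1, 0], b₂ = [1, -1].
Each slice is an integer combination of E₁ = a₁b₁ᵀ and E₂ = a₂b₂ᵀ: S₀ = 6·E₁ − 9·E₂, S₁ = 3·E₁ + 6·E₂; reading off coefficients, c₁ = [6, 3] and c₂ = [-9, 6].
Hence T = [2, 3] ⊗ [1, 1] ⊗ [6, 3] + [1, 0] ⊗ [1, -1] ⊗ [-9, 6], so rank(T) ≤ 2.
These bounds meet, so rank(T) = 2.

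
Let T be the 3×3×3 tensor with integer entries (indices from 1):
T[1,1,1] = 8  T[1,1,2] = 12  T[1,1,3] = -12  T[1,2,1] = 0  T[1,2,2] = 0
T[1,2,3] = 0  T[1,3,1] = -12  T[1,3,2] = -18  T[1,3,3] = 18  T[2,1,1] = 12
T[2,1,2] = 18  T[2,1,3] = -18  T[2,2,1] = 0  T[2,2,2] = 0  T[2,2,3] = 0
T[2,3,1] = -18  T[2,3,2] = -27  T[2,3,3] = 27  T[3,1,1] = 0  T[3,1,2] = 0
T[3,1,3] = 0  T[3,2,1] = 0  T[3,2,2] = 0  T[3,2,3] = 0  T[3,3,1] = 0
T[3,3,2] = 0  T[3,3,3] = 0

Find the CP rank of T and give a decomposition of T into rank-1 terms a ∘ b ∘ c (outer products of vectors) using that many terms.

rank(T) = 1

Lower bound: T ≠ 0 (e.g. T[1,1,1] = 8), so rank(T) ≥ 1.
Upper bound: if T = a ∘ b ∘ c then every fibre of T is a multiple of the corresponding factor, so read the factors off the fibres through the nonzero entry T[1,1,1] = 8.
The mode-1 fibre T[:,1,1] = [8, 12, 0] gives a = [2, 3, 0] (primitive direction); the mode-2 fibre T[1,:,1] = [8, 0, -12] gives b = [2, 0, -3]; then c[k] = T[1,1,k] / (a[1]·b[1]) = [8, 12, -12] / 4 = [2, 3, -3].
Expanding [2, 3, 0] ∘ [2, 0, -3] ∘ [2, 3, -3] reproduces all 27 entries of T, so T = [2, 3, 0] ∘ [2, 0, -3] ∘ [2, 3, -3] and rank(T) ≤ 1.
These bounds meet, so rank(T) = 1.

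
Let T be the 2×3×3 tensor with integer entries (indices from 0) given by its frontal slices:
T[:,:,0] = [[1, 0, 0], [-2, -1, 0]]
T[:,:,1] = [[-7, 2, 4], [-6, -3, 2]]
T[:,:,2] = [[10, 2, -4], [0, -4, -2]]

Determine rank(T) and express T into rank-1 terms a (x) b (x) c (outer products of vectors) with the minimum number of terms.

Lower bound: in the mode-3 unfolding of T (rows indexed by k, columns by (i,j)) the 3×3 minor on rows k ∈ {0, 1, 2}, columns (i,j) ∈ {(0,0), (0,1), (0,2)} is det [[1, 0, 0], [-7, 2, 4], [10, 2, -4]] = -16 ≠ 0, so that unfolding has rank ≥ 3 and hence rank(T) ≥ 3 (CP rank is at least every unfolding rank, though it can be larger).
Upper bound: T is a sum of 3 rank-1 terms, T = [1, -2] (x) [1, 1, 0] (x) [1, 1, 2] + [1, -1] (x) [0, 1, 0] (x) [-1, 1, 0] + [2, 1] (x) [2, 0, -1] (x) [0, -2, 2] (one valid choice — decompositions are not unique — normalised so each a, b is primitive with positive first nonzero entry; check it by expanding all entries), so rank(T) ≤ 3.
These bounds meet, so rank(T) = 3.

rank(T) = 3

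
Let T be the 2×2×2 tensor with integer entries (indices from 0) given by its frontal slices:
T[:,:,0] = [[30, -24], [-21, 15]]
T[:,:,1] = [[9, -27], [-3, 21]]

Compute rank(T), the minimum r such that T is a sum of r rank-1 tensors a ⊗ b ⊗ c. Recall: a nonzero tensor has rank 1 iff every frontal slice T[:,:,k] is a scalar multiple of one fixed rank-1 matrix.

Lower bound: the mode-1 unfolding of T (rows indexed by i, columns by (j,k) = (0,0), (0,1), (1,0), (1,1)) is [[30, 9, -24, -27], [-21, -3, 15, 21]].
There the 2×2 minor on rows i ∈ {0, 1}, columns (j,k) ∈ {(0,0), (0,1)} is det [[30, 9], [-21, -3]] = 99 ≠ 0, so this unfolding has rank ≥ 2; CP rank is at least every unfolding rank, so rank(T) ≥ 2. (This is only a lower bound: in general the CP rank may exceed every unfolding rank, so we still need to exhibit 2 rank-1 terms summing to T.)
Upper bound — finding two terms. Write S_k = T[:,:,k] for the frontal slices: S₀ = [[30, -24], [-21, 15]], S₁ = [[9, -27], [-3, 21]].
If T = a₁ ⊗ b₁ ⊗ c₁ + a₂ ⊗ b₂ ⊗ c₂ then each S_k = c₁[k]·a₁b₁ᵀ + c₂[k]·a₂b₂ᵀ. S₀ and S₁ are linearly independent, so a₁b₁ᵀ and a₂b₂ᵀ must span the same plane of matrices: they are the rank-1 matrices of the form x·S₀ + y·S₁.
det(x·S₀ + y·S₁) is −54·x² + 126·xy + 108·y² = (-18)·(x − 3·y)(3·x + 2·y), vanishing at (x:y) = (3:1) and (2:-3).
M₁ = 3·S₀ + S₁ = [[99, -99], [-66, 66]] = 33·[3, -2][1, -1]ᵀ and M₂ = 2·S₀ − 3·S₁ = [[33, 33], [-33, -33]] = 33·[1, -1][1, 1]ᵀ, so take a₁ = [3, -2], b₁ = [1, -1], a₂ = [1, -1], b₂ = [1, 1].
Each slice is an integer combination of E₁ = a₁b₁ᵀ and E₂ = a₂b₂ᵀ: S₀ = 9·E₁ + 3·E₂, S₁ = 6·E₁ − 9·E₂; reading off coefficients, c₁ = [9, 6] and c₂ = [3, -9].
Hence T = [3, -2] ⊗ [1, -1] ⊗ [9, 6] + [1, -1] ⊗ [1, 1] ⊗ [3, -9], so rank(T) ≤ 2.
These bounds meet, so rank(T) = 2.

2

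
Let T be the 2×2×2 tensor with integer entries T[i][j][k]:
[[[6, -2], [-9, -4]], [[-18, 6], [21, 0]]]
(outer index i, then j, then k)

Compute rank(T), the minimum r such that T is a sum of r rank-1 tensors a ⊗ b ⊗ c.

2

Lower bound: the mode-3 unfolding of T (rows indexed by k, columns by (i,j) = (0,0), (0,1), (1,0), (1,1)) is [[6, -9, -18, 21], [-2, -4, 6, 0]].
There the 2×2 minor on rows k ∈ {0, 1}, columns (i,j) ∈ {(0,0), (0,1)} is det [[6, -9], [-2, -4]] = -42 ≠ 0, so this unfolding has rank ≥ 2; CP rank is at least every unfolding rank, so rank(T) ≥ 2. (This is only a lower bound: in general the CP rank may exceed every unfolding rank, so we still need to exhibit 2 rank-1 terms summing to T.)
Upper bound — finding two terms. Write S_k = T[:,:,k] for the frontal slices: S₀ = [[6, -9], [-18, 21]], S₁ = [[-2, -4], [6, 0]].
If T = a₁ ⊗ b₁ ⊗ c₁ + a₂ ⊗ b₂ ⊗ c₂ then each S_k = c₁[k]·a₁b₁ᵀ + c₂[k]·a₂b₂ᵀ. S₀ and S₁ are linearly independent, so a₁b₁ᵀ and a₂b₂ᵀ must span the same plane of matrices: they are the rank-1 matrices of the form x·S₀ + y·S₁.
det(x·S₀ + y·S₁) is −36·x² − 60·xy + 24·y² = (-12)·(x + 2·y)(3·x − y), vanishing at (x:y) = (2:-1) and (1:3).
M₁ = 2·S₀ − S₁ = [[14, -14], [-42, 42]] = 14·(1, -3)(1, -1)ᵀ and M₂ = S₀ + 3·S₁ = [[0, -21], [0, 21]] = (-21)·(1, -1)(0, 1)ᵀ, so take a₁ = (1, -3), b₁ = (1, -1), a₂ = (1, -1), b₂ = (0, 1).
Each slice is an integer combination of E₁ = a₁b₁ᵀ and E₂ = a₂b₂ᵀ: S₀ = 6·E₁ − 3·E₂, S₁ = −2·E₁ − 6·E₂; reading off coefficients, c₁ = (6, -2) and c₂ = (-3, -6).
Hence T = (1, -3) ⊗ (1, -1) ⊗ (6, -2) + (1, -1) ⊗ (0, 1) ⊗ (-3, -6), so rank(T) ≤ 2.
These bounds meet, so rank(T) = 2.
Check entry T[0,1,1] = -4: (1)·(-1)·(-2) + (1)·(1)·(-6) = -4.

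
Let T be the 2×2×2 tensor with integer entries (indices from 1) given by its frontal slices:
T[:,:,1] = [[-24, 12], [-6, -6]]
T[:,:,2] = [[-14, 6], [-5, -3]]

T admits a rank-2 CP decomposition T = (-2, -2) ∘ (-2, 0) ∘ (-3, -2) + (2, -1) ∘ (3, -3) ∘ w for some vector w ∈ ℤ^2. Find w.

w = (-2, -1)

Subtract the known terms from T to get the rank-1 residual R = (2, -1) ∘ (3, -3) ∘ w, so R[i,j,k] = a[i]·b[j]·w[k]. Pick indices with nonzero a[1]·b[1] = (2)·(3) = 6. Only the fibre through (1,1,·) is needed: R[1,1,:] = T[1,1,:] − Σₗ aₗ[1]bₗ[1]cₗ = [-24, -14] − (-2)·(-2)·(-3, -2) = [-12, -6]. Then w[k] = R[1,1,k] / 6 for each k, giving w = [-12, -6] / 6 = (-2, -1).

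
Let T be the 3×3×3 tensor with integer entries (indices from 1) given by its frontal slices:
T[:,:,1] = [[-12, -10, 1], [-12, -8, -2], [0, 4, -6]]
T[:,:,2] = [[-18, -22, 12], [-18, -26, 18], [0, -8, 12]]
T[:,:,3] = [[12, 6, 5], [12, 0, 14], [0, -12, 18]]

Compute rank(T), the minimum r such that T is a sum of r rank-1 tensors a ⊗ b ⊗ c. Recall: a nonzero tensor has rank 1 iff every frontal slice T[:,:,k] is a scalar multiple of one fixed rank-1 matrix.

2

Lower bound: the mode-1 unfolding of T (rows indexed by i, columns by (j,k) = (1,1), (1,2), (1,3), (2,1), (2,2), (2,3), (3,1), (3,2), (3,3)) is [[-12, -18, 12, -10, -22, 6, 1, 12, 5], [-12, -18, 12, -8, -26, 0, -2, 18, 14], [0, 0, 0, 4, -8, -12, -6, 12, 18]].
There the 2×2 minor on rows i ∈ {1, 2}, columns (j,k) ∈ {(1,1), (2,1)} is det [[-12, -10], [-12, -8]] = -24 ≠ 0, so this unfolding has rank ≥ 2; CP rank is at least every unfolding rank, so rank(T) ≥ 2. (This is only a lower bound: in general the CP rank may exceed every unfolding rank, so we still need to exhibit 2 rank-1 terms summing to T.)
Upper bound — finding two terms. Write S_k = T[:,:,k] for the frontal slices: S₁ = [[-12, -10, 1], [-12, -8, -2], [0, 4, -6]], S₂ = [[-18, -22, 12], [-18, -26, 18], [0, -8, 12]], S₃ = [[12, 6, 5], [12, 0, 14], [0, -12, 18]].
If T = a₁ ⊗ b₁ ⊗ c₁ + a₂ ⊗ b₂ ⊗ c₂ then each S_k = c₁[k]·a₁b₁ᵀ + c₂[k]·a₂b₂ᵀ. S₁ and S₂ are linearly independent, so a₁b₁ᵀ and a₂b₂ᵀ must span the same plane of matrices: they are the rank-1 matrices of the form x·S₁ + y·S₂.
The 2×2 minor of x·S₁ + y·S₂ on rows {1,2}, columns {1,2} is −24·x² + 12·xy + 72·y² = (-12)·(2·x + 3·y)(x − 2·y), vanishing at (x:y) = (3:-2) and (2:1).
M₁ = 3·S₁ − 2·S₂ = [[0, 14, -21], [0, 28, -42], [0, 28, -42]] = 7·[1, 2, 2][0, 2, -3]ᵀ and M₂ = 2·S₁ + S₂ = [[-42, -42, 14], [-42, -42, 14], [0, 0, 0]] = (-14)·[1, 1, 0][3, 3, -1]ᵀ, so take a₁ = [1, 2, 2], b₁ = [0, 2, -3], a₂ = [1, 1, 0], b₂ = [3, 3, -1].
Each slice is an integer combination of E₁ = a₁b₁ᵀ and E₂ = a₂b₂ᵀ: S₁ = E₁ − 4·E₂, S₂ = −2·E₁ − 6·E₂, S₃ = −3·E₁ + 4·E₂; reading off coefficients, c₁ = [1, -2, -3] and c₂ = [-4, -6, 4].
Hence T = [1, 2, 2] ⊗ [0, 2, -3] ⊗ [1, -2, -3] + [1, 1, 0] ⊗ [3, 3, -1] ⊗ [-4, -6, 4], so rank(T) ≤ 2.
These bounds meet, so rank(T) = 2.
Check entry T[2,3,3] = 14: (2)·(-3)·(-3) + (1)·(-1)·(4) = 14.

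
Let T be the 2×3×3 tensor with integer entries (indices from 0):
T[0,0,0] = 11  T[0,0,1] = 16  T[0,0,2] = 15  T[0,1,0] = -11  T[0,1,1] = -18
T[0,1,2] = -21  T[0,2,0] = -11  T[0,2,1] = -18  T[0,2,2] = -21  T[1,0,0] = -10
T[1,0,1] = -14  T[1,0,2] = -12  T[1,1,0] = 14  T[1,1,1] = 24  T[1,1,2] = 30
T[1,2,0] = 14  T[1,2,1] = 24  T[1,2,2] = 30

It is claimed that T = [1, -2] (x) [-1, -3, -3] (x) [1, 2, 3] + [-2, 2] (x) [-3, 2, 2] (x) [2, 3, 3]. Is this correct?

Yes

Reconstruct entrywise from the claimed factors. For example, T[1,2,2] = 30 and Σₗ aₗ[1]bₗ[2]cₗ[2] = (-2)·(-3)·(3) + (2)·(2)·(3) = 30; checking all 18 entries, every one matches. The claim holds.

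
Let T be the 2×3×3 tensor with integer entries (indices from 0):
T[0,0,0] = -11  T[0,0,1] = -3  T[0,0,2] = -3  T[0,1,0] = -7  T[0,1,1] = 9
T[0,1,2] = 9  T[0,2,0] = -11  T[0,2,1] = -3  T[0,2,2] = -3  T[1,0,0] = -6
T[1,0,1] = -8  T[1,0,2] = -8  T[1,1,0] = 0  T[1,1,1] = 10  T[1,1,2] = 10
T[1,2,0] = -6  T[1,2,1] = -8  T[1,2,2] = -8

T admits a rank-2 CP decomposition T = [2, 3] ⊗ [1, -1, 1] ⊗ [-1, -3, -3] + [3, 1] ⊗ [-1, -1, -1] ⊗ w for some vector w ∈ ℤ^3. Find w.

Subtract the known terms from T to get the rank-1 residual R = [3, 1] ⊗ [-1, -1, -1] ⊗ w, so R[i,j,k] = a[i]·b[j]·w[k]. Pick indices with nonzero a[0]·b[0] = (3)·(-1) = -3. Only the fibre through (0,0,·) is needed: R[0,0,:] = T[0,0,:] − Σₗ aₗ[0]bₗ[0]cₗ = [-11, -3, -3] − (2)·(1)·[-1, -3, -3] = [-9, 3, 3]. Then w[k] = R[0,0,k] / -3 for each k, giving w = [-9, 3, 3] / -3 = [3, -1, -1].

w = [3, -1, -1]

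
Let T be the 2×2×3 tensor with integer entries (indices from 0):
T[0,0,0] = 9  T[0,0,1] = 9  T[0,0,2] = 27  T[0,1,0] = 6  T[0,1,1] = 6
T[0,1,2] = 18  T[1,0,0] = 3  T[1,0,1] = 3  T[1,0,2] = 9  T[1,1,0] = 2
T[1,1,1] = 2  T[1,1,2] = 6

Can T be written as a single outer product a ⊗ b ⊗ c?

Yes

If T = a ⊗ b ⊗ c then every fibre of T is a multiple of the corresponding factor, so read the factors off the fibres through the nonzero entry T[0,0,0] = 9.
The mode-1 fibre T[:,0,0] = [9, 3] gives a = [3, 1] (primitive direction); the mode-2 fibre T[0,:,0] = [9, 6] gives b = [3, 2]; then c[k] = T[0,0,k] / (a[0]·b[0]) = [9, 9, 27] / 9 = [1, 1, 3].
Expanding [3, 1] ⊗ [3, 2] ⊗ [1, 1, 3] reproduces all 12 entries of T, so T = [3, 1] ⊗ [3, 2] ⊗ [1, 1, 3] and rank(T) ≤ 1.
Equivalently every frontal slice T[:,:,k] is c[k] times the rank-1 matrix [3, 1] ⊗ [3, 2]. So T has rank 1 (it is nonzero).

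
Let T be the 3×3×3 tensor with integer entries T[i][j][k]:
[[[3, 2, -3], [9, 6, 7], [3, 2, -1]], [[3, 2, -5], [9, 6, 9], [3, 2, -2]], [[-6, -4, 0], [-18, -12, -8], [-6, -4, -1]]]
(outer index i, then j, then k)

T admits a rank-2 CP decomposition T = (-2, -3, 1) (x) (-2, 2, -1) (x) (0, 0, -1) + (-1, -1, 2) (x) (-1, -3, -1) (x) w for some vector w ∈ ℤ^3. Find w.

Subtract the known terms from T to get the rank-1 residual R = (-1, -1, 2) (x) (-1, -3, -1) (x) w, so R[i,j,k] = a[i]·b[j]·w[k]. Pick indices with nonzero a[0]·b[0] = (-1)·(-1) = 1. Only the fibre through (0,0,·) is needed: R[0,0,:] = T[0,0,:] − Σₗ aₗ[0]bₗ[0]cₗ = [3, 2, -3] − (-2)·(-2)·(0, 0, -1) = [3, 2, 1]. Then w[k] = R[0,0,k] / 1 for each k, giving w = [3, 2, 1] / 1 = (3, 2, 1).

w = (3, 2, 1)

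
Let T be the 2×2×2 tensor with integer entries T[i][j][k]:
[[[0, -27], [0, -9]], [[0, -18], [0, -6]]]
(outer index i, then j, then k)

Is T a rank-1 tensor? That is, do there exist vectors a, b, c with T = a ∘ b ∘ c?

If T = a ∘ b ∘ c then every fibre of T is a multiple of the corresponding factor, so read the factors off the fibres through the nonzero entry T[0,0,1] = -27.
The mode-1 fibre T[:,0,1] = [-27, -18] gives a = [3, 2] (primitive direction); the mode-2 fibre T[0,:,1] = [-27, -9] gives b = [3, 1]; then c[k] = T[0,0,k] / (a[0]·b[0]) = [0, -27] / 9 = [0, -3].
Expanding [3, 2] ∘ [3, 1] ∘ [0, -3] reproduces all 8 entries of T, so T = [3, 2] ∘ [3, 1] ∘ [0, -3] and rank(T) ≤ 1.
Equivalently every frontal slice T[:,:,k] is c[k] times the rank-1 matrix [3, 2] ∘ [3, 1]. So T has rank 1 (it is nonzero).

Yes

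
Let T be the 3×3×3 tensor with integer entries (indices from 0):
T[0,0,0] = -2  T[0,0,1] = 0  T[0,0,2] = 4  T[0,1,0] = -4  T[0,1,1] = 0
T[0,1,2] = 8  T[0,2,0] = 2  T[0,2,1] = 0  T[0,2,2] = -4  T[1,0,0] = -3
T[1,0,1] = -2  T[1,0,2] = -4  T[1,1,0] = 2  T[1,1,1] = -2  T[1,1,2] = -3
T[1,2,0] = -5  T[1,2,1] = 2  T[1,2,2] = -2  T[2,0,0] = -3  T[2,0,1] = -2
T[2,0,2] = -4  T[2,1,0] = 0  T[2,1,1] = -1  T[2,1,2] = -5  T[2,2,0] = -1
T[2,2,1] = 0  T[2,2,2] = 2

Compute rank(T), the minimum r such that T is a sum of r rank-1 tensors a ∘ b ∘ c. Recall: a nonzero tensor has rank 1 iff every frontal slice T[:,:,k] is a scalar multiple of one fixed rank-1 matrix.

Lower bound: the mode-2 unfolding of T (rows indexed by j, columns by (i,k) = (0,0), (0,1), (0,2), (1,0), (1,1), (1,2), (2,0), (2,1), (2,2)) is [[-2, 0, 4, -3, -2, -4, -3, -2, -4], [-4, 0, 8, 2, -2, -3, 0, -1, -5], [2, 0, -4, -5, 2, -2, -1, 0, 2]].
There the 3×3 minor on rows j ∈ {0, 1, 2}, columns (i,k) ∈ {(0,0), (1,0), (1,1)} is det [[-2, -3, -2], [-4, 2, -2], [2, -5, 2]] = -32 ≠ 0, so this unfolding has rank ≥ 3; CP rank is at least every unfolding rank, so rank(T) ≥ 3. (This is only a lower bound: in general the CP rank may exceed every unfolding rank, so we still need to exhibit 3 rank-1 terms summing to T.)
Upper bound: T is a sum of 3 rank-1 terms, T = (0, 1, 0) ∘ (0, 1, -2) ∘ (2, -1, 2) + (0, 1, 1) ∘ (2, 1, 0) ∘ (-2, -1, -1) + (2, -1, -1) ∘ (1, 2, -1) ∘ (-1, 0, 2) (one valid choice — decompositions are not unique — normalised so each a, b is primitive with positive first nonzero entry; check it by expanding all entries), so rank(T) ≤ 3.
These bounds meet, so rank(T) = 3.

3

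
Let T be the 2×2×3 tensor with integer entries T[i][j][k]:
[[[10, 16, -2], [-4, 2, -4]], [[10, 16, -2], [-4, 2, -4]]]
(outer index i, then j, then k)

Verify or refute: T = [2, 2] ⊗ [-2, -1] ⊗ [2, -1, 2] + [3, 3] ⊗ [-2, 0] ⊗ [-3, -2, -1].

Yes

Reconstruct entrywise from the claimed factors. For example, T[0,0,1] = 16 and Σₗ aₗ[0]bₗ[0]cₗ[1] = (2)·(-2)·(-1) + (3)·(-2)·(-2) = 16; checking all 12 entries, every one matches. The claim holds.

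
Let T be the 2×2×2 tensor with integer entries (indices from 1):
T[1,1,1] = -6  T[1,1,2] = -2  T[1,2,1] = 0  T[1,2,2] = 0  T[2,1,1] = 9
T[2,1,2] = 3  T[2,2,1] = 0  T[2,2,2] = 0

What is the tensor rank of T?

1

Lower bound: T ≠ 0 (e.g. T[1,1,1] = -6), so rank(T) ≥ 1.
Upper bound: if T = a ⊗ b ⊗ c then every fibre of T is a multiple of the corresponding factor, so read the factors off the fibres through the nonzero entry T[1,1,1] = -6.
The mode-1 fibre T[:,1,1] = [-6, 9] gives a = [2, -3] (primitive direction); the mode-2 fibre T[1,:,1] = [-6, 0] gives b = [1, 0]; then c[k] = T[1,1,k] / (a[1]·b[1]) = [-6, -2] / 2 = [-3, -1].
Expanding [2, -3] ⊗ [1, 0] ⊗ [-3, -1] reproduces all 8 entries of T, so T = [2, -3] ⊗ [1, 0] ⊗ [-3, -1] and rank(T) ≤ 1.
These bounds meet, so rank(T) = 1.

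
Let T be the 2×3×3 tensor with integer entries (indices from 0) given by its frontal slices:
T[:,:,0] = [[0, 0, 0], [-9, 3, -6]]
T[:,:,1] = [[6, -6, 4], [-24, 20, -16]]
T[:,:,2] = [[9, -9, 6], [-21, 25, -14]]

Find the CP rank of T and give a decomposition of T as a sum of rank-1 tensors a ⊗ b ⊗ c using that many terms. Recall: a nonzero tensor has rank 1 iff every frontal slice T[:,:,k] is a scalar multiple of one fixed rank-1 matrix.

rank(T) = 2

Lower bound: the mode-2 unfolding of T (rows indexed by j, columns by (i,k) = (0,0), (0,1), (0,2), (1,0), (1,1), (1,2)) is [[0, 6, 9, -9, -24, -21], [0, -6, -9, 3, 20, 25], [0, 4, 6, -6, -16, -14]].
There the 2×2 minor on rows j ∈ {0, 1}, columns (i,k) ∈ {(0,1), (1,0)} is det [[6, -9], [-6, 3]] = -36 ≠ 0, so this unfolding has rank ≥ 2; CP rank is at least every unfolding rank, so rank(T) ≥ 2. (This is only a lower bound: in general the CP rank may exceed every unfolding rank, so we still need to exhibit 2 rank-1 terms summing to T.)
Upper bound — finding two terms. Write S_k = T[:,:,k] for the frontal slices: S₀ = [[0, 0, 0], [-9, 3, -6]], S₁ = [[6, -6, 4], [-24, 20, -16]], S₂ = [[9, -9, 6], [-21, 25, -14]].
If T = a₁ ⊗ b₁ ⊗ c₁ + a₂ ⊗ b₂ ⊗ c₂ then each S_k = c₁[k]·a₁b₁ᵀ + c₂[k]·a₂b₂ᵀ. S₀ and S₁ are linearly independent, so a₁b₁ᵀ and a₂b₂ᵀ must span the same plane of matrices: they are the rank-1 matrices of the form x·S₀ + y·S₁.
The 2×2 minor of x·S₀ + y·S₁ on rows {0,1}, columns {0,1} is −36·xy − 24·y² = (-12)·(3·x + 2·y)(y), vanishing at (x:y) = (2:-3) and (1:0).
M₁ = 2·S₀ − 3·S₁ = [[-18, 18, -12], [54, -54, 36]] = (-6)·[1, -3][3, -3, 2]ᵀ and M₂ = S₀ = [[0, 0, 0], [-9, 3, -6]] = (-3)·[0, 1][3, -1, 2]ᵀ, so take a₁ = [1, -3], b₁ = [3, -3, 2], a₂ = [0, 1], b₂ = [3, -1, 2].
Each slice is an integer combination of E₁ = a₁b₁ᵀ and E₂ = a₂b₂ᵀ: S₀ = −3·E₂, S₁ = 2·E₁ − 2·E₂, S₂ = 3·E₁ + 2·E₂; reading off coefficients, c₁ = [0, 2, 3] and c₂ = [-3, -2, 2].
Hence T = [1, -3] ⊗ [3, -3, 2] ⊗ [0, 2, 3] + [0, 1] ⊗ [3, -1, 2] ⊗ [-3, -2, 2], so rank(T) ≤ 2.
These bounds meet, so rank(T) = 2.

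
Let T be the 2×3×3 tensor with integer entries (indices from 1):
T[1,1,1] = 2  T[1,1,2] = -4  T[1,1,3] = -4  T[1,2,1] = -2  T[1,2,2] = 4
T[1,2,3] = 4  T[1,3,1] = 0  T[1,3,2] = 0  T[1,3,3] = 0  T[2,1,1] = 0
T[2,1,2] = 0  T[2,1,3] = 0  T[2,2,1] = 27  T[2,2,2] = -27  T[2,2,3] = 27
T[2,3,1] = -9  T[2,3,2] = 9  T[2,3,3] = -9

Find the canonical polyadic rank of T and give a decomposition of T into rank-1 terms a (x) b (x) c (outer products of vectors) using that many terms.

Lower bound: in the mode-3 unfolding of T (rows indexed by k, columns by (i,j)) the 2×2 minor on rows k ∈ {1, 2}, columns (i,j) ∈ {(1,1), (2,2)} is det [[2, 27], [-4, -27]] = 54 ≠ 0, so that unfolding has rank ≥ 2 and hence rank(T) ≥ 2 (CP rank is at least every unfolding rank, though it can be larger).
Upper bound: with S_k = T[:,:,k], the two rank-1 terms a₁b₁ᵀ, a₂b₂ᵀ are the rank-1 members of the pencil x·S₁ + y·S₂.
The 2×2 minor of x·S₁ + y·S₂ on rows {1,2}, columns {1,2} is 54·x² − 162·xy + 108·y² = 54·(x − 2·y)(x − y), vanishing at (x:y) = (2:1) and (1:1).
M₁ = 2·S₁ + S₂ = [[0, 0, 0], [0, 27, -9]] = 9·[0, 1][0, 3, -1]ᵀ and M₂ = S₁ + S₂ = [[-2, 2, 0], [0, 0, 0]] = (-2)·[1, 0][1, -1, 0]ᵀ, so take a₁ = [0, 1], b₁ = [0, 3, -1], a₂ = [1, 0], b₂ = [1, -1, 0].
Each slice is an integer combination of E₁ = a₁b₁ᵀ and E₂ = a₂b₂ᵀ: S₁ = 9·E₁ + 2·E₂, S₂ = −9·E₁ − 4·E₂, S₃ = 9·E₁ − 4·E₂; reading off coefficients, c₁ = [9, -9, 9] and c₂ = [2, -4, -4].
Hence T = [0, 1] (x) [0, 3, -1] (x) [9, -9, 9] + [1, 0] (x) [1, -1, 0] (x) [2, -4, -4], so rank(T) ≤ 2.
These bounds meet, so rank(T) = 2.

rank(T) = 2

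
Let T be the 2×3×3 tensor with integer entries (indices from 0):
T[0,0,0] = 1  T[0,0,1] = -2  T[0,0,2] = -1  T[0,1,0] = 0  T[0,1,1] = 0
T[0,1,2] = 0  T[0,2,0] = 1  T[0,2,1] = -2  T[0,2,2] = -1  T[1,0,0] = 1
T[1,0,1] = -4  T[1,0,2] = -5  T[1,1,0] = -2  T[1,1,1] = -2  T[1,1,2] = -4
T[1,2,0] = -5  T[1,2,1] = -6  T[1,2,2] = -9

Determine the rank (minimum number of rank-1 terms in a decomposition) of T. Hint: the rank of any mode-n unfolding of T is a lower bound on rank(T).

3

Lower bound: the mode-2 unfolding of T (rows indexed by j, columns by (i,k) = (0,0), (0,1), (0,2), (1,0), (1,1), (1,2)) is [[1, -2, -1, 1, -4, -5], [0, 0, 0, -2, -2, -4], [1, -2, -1, -5, -6, -9]].
There the 3×3 minor on rows j ∈ {0, 1, 2}, columns (i,k) ∈ {(0,0), (1,0), (1,1)} is det [[1, 1, -4], [0, -2, -2], [1, -5, -6]] = -8 ≠ 0, so this unfolding has rank ≥ 3; CP rank is at least every unfolding rank, so rank(T) ≥ 3. (This is only a lower bound: in general the CP rank may exceed every unfolding rank, so we still need to exhibit 3 rank-1 terms summing to T.)
Upper bound: T is a sum of 3 rank-1 terms, T = [0, 1] ⊗ [1, 1, 2] ⊗ [-4, -2, -4] + [0, 1] ⊗ [2, 1, 1] ⊗ [2, 0, 0] + [1, 1] ⊗ [1, 0, 1] ⊗ [1, -2, -1] (written with every a and b primitive with positive leading entry and the scale carried by c; CP decompositions are not unique, and this one is verified by expanding entrywise), so rank(T) ≤ 3.
These bounds meet, so rank(T) = 3.
Check entry T[1,2,0] = -5: (1)·(2)·(-4) + (1)·(1)·(2) + (1)·(1)·(1) = -5.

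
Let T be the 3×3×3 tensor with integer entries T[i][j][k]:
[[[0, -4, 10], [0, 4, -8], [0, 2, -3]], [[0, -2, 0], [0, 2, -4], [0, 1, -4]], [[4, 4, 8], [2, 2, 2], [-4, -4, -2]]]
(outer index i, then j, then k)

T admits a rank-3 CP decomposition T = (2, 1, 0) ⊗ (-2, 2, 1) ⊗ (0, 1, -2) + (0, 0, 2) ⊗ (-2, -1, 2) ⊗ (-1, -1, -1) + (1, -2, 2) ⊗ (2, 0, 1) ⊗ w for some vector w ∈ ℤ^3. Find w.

Subtract the known terms from T to get the rank-1 residual R = (1, -2, 2) ⊗ (2, 0, 1) ⊗ w, so R[i,j,k] = a[i]·b[j]·w[k]. Pick indices with nonzero a[0]·b[0] = (1)·(2) = 2. Only the fibre through (0,0,·) is needed: R[0,0,:] = T[0,0,:] − Σₗ aₗ[0]bₗ[0]cₗ = [0, -4, 10] − (2)·(-2)·(0, 1, -2) − (0)·(-2)·(-1, -1, -1) = [0, 0, 2]. Then w[k] = R[0,0,k] / 2 for each k, giving w = [0, 0, 2] / 2 = (0, 0, 1).

w = (0, 0, 1)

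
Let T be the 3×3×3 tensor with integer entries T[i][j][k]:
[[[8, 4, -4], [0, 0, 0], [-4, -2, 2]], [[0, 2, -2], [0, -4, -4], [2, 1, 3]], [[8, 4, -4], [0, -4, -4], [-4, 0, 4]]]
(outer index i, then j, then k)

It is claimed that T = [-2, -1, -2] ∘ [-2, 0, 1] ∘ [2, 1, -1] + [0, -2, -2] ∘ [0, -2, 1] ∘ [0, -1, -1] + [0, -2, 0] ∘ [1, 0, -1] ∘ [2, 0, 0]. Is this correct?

Yes

Reconstruct entrywise from the claimed factors. For example, T[0,2,1] = -2 and Σₗ aₗ[0]bₗ[2]cₗ[1] = (-2)·(1)·(1) + (0)·(1)·(-1) + (0)·(-1)·(0) = -2; checking all 27 entries, every one matches. The claim holds.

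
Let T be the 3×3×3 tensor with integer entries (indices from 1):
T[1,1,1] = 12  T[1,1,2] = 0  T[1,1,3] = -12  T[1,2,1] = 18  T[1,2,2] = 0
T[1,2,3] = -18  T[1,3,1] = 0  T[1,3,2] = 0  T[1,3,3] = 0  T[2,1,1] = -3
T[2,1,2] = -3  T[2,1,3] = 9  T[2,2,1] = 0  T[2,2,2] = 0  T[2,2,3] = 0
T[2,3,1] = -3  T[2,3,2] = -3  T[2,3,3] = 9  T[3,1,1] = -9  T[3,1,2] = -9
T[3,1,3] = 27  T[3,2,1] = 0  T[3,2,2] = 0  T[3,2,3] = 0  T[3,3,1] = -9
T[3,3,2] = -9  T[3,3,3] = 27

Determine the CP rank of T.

Lower bound: the mode-1 unfolding of T (rows indexed by i, columns by (j,k) = (1,1), (1,2), (1,3), (2,1), (2,2), (2,3), (3,1), (3,2), (3,3)) is [[12, 0, -12, 18, 0, -18, 0, 0, 0], [-3, -3, 9, 0, 0, 0, -3, -3, 9], [-9, -9, 27, 0, 0, 0, -9, -9, 27]].
There the 2×2 minor on rows i ∈ {1, 2}, columns (j,k) ∈ {(1,1), (1,2)} is det [[12, 0], [-3, -3]] = -36 ≠ 0, so this unfolding has rank ≥ 2; CP rank is at least every unfolding rank, so rank(T) ≥ 2. (Flattening ranks never certify an upper bound on CP rank; for that we must actually write T with 2 rank-1 terms.)
Upper bound — finding two terms. Write S_k = T[:,:,k] for the frontal slices: S₁ = [[12, 18, 0], [-3, 0, -3], [-9, 0, -9]], S₂ = [[0, 0, 0], [-3, 0, -3], [-9, 0, -9]], S₃ = [[-12, -18, 0], [9, 0, 9], [27, 0, 27]].
If T = a₁ ⊗ b₁ ⊗ c₁ + a₂ ⊗ b₂ ⊗ c₂ then each S_k = c₁[k]·a₁b₁ᵀ + c₂[k]·a₂b₂ᵀ. S₁ and S₂ are linearly independent, so a₁b₁ᵀ and a₂b₂ᵀ must span the same plane of matrices: they are the rank-1 matrices of the form x·S₁ + y·S₂.
The 2×2 minor of x·S₁ + y·S₂ on rows {1,2}, columns {1,2} is 54·x² + 54·xy = 54·(x + y)(x), vanishing at (x:y) = (1:-1) and (0:1).
M₁ = S₁ − S₂ = [[12, 18, 0], [0, 0, 0], [0, 0, 0]] = 6·[1, 0, 0][2, 3, 0]ᵀ and M₂ = S₂ = [[0, 0, 0], [-3, 0, -3], [-9, 0, -9]] = (-3)·[0, 1, 3][1, 0, 1]ᵀ, so take a₁ = [1, 0, 0], b₁ = [2, 3, 0], a₂ = [0, 1, 3], b₂ = [1, 0, 1].
Each slice is an integer combination of E₁ = a₁b₁ᵀ and E₂ = a₂b₂ᵀ: S₁ = 6·E₁ − 3·E₂, S₂ = −3·E₂, S₃ = −6·E₁ + 9·E₂; reading off coefficients, c₁ = [6, 0, -6] and c₂ = [-3, -3, 9].
Hence T = [1, 0, 0] ⊗ [2, 3, 0] ⊗ [6, 0, -6] + [0, 1, 3] ⊗ [1, 0, 1] ⊗ [-3, -3, 9], so rank(T) ≤ 2.
These bounds meet, so rank(T) = 2.

2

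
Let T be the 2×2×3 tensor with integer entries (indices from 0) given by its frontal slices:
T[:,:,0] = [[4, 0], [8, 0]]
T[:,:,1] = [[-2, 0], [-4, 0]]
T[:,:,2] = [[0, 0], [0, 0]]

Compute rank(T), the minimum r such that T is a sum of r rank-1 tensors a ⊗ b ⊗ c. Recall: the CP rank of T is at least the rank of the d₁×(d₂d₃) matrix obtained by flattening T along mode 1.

Lower bound: T ≠ 0 (e.g. T[0,0,0] = 4), so rank(T) ≥ 1.
Upper bound: if T = a ⊗ b ⊗ c then every fibre of T is a multiple of the corresponding factor, so read the factors off the fibres through the nonzero entry T[0,0,0] = 4.
The mode-1 fibre T[:,0,0] = [4, 8] gives a = (1, 2) (primitive direction); the mode-2 fibre T[0,:,0] = [4, 0] gives b = (1, 0); then c[k] = T[0,0,k] / (a[0]·b[0]) = [4, -2, 0] / 1 = (4, -2, 0).
Expanding (1, 2) ⊗ (1, 0) ⊗ (4, -2, 0) reproduces all 12 entries of T, so T = (1, 2) ⊗ (1, 0) ⊗ (4, -2, 0) and rank(T) ≤ 1.
These bounds meet, so rank(T) = 1.
Check entry T[1,1,0] = 0: (2)·(0)·(4) = 0.

1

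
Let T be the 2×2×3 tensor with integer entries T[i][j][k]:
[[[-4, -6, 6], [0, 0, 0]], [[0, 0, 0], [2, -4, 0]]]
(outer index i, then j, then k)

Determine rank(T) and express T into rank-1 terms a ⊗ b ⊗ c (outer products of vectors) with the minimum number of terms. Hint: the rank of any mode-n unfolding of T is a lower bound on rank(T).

rank(T) = 2

Lower bound: the mode-1 unfolding of T (rows indexed by i, columns by (j,k) = (0,0), (0,1), (0,2), (1,0), (1,1), (1,2)) is [[-4, -6, 6, 0, 0, 0], [0, 0, 0, 2, -4, 0]].
There the 2×2 minor on rows i ∈ {0, 1}, columns (j,k) ∈ {(0,0), (1,0)} is det [[-4, 0], [0, 2]] = -8 ≠ 0, so this unfolding has rank ≥ 2; CP rank is at least every unfolding rank, so rank(T) ≥ 2. (Unfolding ranks only ever bound the CP rank from below — rank(T) can be strictly larger than all of them — so the matching upper bound has to come from an explicit 2-term decomposition.)
Upper bound — finding two terms. Write S_k = T[:,:,k] for the frontal slices: S₀ = [[-4, 0], [0, 2]], S₁ = [[-6, 0], [0, -4]], S₂ = [[6, 0], [0, 0]].
If T = a₁ ⊗ b₁ ⊗ c₁ + a₂ ⊗ b₂ ⊗ c₂ then each S_k = c₁[k]·a₁b₁ᵀ + c₂[k]·a₂b₂ᵀ. S₀ and S₁ are linearly independent, so a₁b₁ᵀ and a₂b₂ᵀ must span the same plane of matrices: they are the rank-1 matrices of the form x·S₀ + y·S₁.
det(x·S₀ + y·S₁) is −8·x² + 4·xy + 24·y² = (-4)·(2·x + 3·y)(x − 2·y), vanishing at (x:y) = (3:-2) and (2:1).
M₁ = 3·S₀ − 2·S₁ = [[0, 0], [0, 14]] = 14·[0, 1][0, 1]ᵀ and M₂ = 2·S₀ + S₁ = [[-14, 0], [0, 0]] = (-14)·[1, 0][1, 0]ᵀ, so take a₁ = [0, 1], b₁ = [0, 1], a₂ = [1, 0], b₂ = [1, 0].
Each slice is an integer combination of E₁ = a₁b₁ᵀ and E₂ = a₂b₂ᵀ: S₀ = 2·E₁ − 4·E₂, S₁ = −4·E₁ − 6·E₂, S₂ = 6·E₂; reading off coefficients, c₁ = [2, -4, 0] and c₂ = [-4, -6, 6].
Hence T = [0, 1] ⊗ [0, 1] ⊗ [2, -4, 0] + [1, 0] ⊗ [1, 0] ⊗ [-4, -6, 6], so rank(T) ≤ 2.
These bounds meet, so rank(T) = 2.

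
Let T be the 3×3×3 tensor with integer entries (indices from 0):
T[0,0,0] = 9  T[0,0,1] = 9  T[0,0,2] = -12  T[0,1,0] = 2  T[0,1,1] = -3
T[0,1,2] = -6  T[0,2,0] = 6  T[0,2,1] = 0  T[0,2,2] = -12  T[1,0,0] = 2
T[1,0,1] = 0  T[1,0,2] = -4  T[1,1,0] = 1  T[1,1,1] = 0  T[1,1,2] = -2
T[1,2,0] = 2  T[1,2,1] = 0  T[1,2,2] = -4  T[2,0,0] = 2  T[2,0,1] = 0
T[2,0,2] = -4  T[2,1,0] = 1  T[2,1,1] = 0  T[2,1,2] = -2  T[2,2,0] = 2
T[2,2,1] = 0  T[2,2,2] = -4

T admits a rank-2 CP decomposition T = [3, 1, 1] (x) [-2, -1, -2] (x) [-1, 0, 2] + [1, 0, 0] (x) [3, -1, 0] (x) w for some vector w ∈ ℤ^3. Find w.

w = [1, 3, 0]

Subtract the known terms from T to get the rank-1 residual R = [1, 0, 0] (x) [3, -1, 0] (x) w, so R[i,j,k] = a[i]·b[j]·w[k]. Pick indices with nonzero a[0]·b[0] = (1)·(3) = 3. Only the fibre through (0,0,·) is needed: R[0,0,:] = T[0,0,:] − Σₗ aₗ[0]bₗ[0]cₗ = [9, 9, -12] − (3)·(-2)·[-1, 0, 2] = [3, 9, 0]. Then w[k] = R[0,0,k] / 3 for each k, giving w = [3, 9, 0] / 3 = [1, 3, 0].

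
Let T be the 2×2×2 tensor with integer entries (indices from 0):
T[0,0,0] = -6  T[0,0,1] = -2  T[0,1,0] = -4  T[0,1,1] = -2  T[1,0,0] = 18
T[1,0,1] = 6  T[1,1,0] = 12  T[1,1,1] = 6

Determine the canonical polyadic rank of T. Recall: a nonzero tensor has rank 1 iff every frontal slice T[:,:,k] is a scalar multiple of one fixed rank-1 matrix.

2

Lower bound: the mode-3 unfolding of T (rows indexed by k, columns by (i,j) = (0,0), (0,1), (1,0), (1,1)) is [[-6, -4, 18, 12], [-2, -2, 6, 6]].
There the 2×2 minor on rows k ∈ {0, 1}, columns (i,j) ∈ {(0,0), (0,1)} is det [[-6, -4], [-2, -2]] = 4 ≠ 0, so this unfolding has rank ≥ 2; CP rank is at least every unfolding rank, so rank(T) ≥ 2. (Flattening ranks never certify an upper bound on CP rank; for that we must actually write T with 2 rank-1 terms.)
Upper bound — finding two terms. Every mode-1 slice of T is a multiple of one matrix: T[i,:,:] = a[i]·M with a = (1, -3) and M = [[-6, -2], [-4, -2]] (rows indexed by j, columns by k). So it suffices to write M as a sum of two rank-1 matrices.
Splitting M by its rows (j = 0, 1), M = (1, 0)(-6, -2)ᵀ + (0, 1)(-4, -2)ᵀ.
Hence T = (1, -3) ∘ (1, 0) ∘ (-6, -2) + (1, -3) ∘ (0, 1) ∘ (-4, -2), so rank(T) ≤ 2.
These bounds meet, so rank(T) = 2.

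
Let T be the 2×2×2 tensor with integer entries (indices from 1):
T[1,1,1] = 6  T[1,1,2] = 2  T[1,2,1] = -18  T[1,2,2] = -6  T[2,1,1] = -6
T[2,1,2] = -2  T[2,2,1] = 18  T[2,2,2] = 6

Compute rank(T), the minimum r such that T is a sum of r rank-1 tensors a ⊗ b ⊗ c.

1

Lower bound: T ≠ 0 (e.g. T[1,1,1] = 6), so rank(T) ≥ 1.
Upper bound: if T = a ⊗ b ⊗ c then every fibre of T is a multiple of the corresponding factor, so read the factors off the fibres through the nonzero entry T[1,1,1] = 6.
The mode-1 fibre T[:,1,1] = [6, -6] gives a = [1, -1] (primitive direction); the mode-2 fibre T[1,:,1] = [6, -18] gives b = [1, -3]; then c[k] = T[1,1,k] / (a[1]·b[1]) = [6, 2] / 1 = [6, 2].
Expanding [1, -1] ⊗ [1, -3] ⊗ [6, 2] reproduces all 8 entries of T, so T = [1, -1] ⊗ [1, -3] ⊗ [6, 2] and rank(T) ≤ 1.
These bounds meet, so rank(T) = 1.
Check entry T[2,2,2] = 6: (-1)·(-3)·(2) = 6.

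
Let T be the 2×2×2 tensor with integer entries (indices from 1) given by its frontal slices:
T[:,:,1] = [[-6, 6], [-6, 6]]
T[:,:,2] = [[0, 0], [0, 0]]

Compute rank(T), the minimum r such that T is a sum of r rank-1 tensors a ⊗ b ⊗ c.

Lower bound: T ≠ 0 (e.g. T[1,1,1] = -6), so rank(T) ≥ 1.
Upper bound: if T = a ⊗ b ⊗ c then every fibre of T is a multiple of the corresponding factor, so read the factors off the fibres through the nonzero entry T[1,1,1] = -6.
The mode-1 fibre T[:,1,1] = [-6, -6] gives a = [1, 1] (primitive direction); the mode-2 fibre T[1,:,1] = [-6, 6] gives b = [1, -1]; then c[k] = T[1,1,k] / (a[1]·b[1]) = [-6, 0] / 1 = [-6, 0].
Expanding [1, 1] ⊗ [1, -1] ⊗ [-6, 0] reproduces all 8 entries of T, so T = [1, 1] ⊗ [1, -1] ⊗ [-6, 0] and rank(T) ≤ 1.
These bounds meet, so rank(T) = 1.
Check entry T[2,1,1] = -6: (1)·(1)·(-6) = -6.

1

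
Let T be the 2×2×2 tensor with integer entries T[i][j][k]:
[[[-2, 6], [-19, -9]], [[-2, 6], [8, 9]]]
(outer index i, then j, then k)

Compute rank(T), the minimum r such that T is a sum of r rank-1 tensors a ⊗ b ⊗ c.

2

Lower bound: in the mode-2 unfolding of T (rows indexed by j, columns by (i,k)) the 2×2 minor on rows j ∈ {0, 1}, columns (i,k) ∈ {(0,0), (0,1)} is det [[-2, 6], [-19, -9]] = 132 ≠ 0, so that unfolding has rank ≥ 2 and hence rank(T) ≥ 2 (CP rank is at least every unfolding rank, though it can be larger).
Upper bound: with S_k = T[:,:,k], the two rank-1 terms a₁b₁ᵀ, a₂b₂ᵀ are the rank-1 members of the pencil x·S₀ + y·S₁.
det(x·S₀ + y·S₁) is −54·x² + 126·xy + 108·y² = (-18)·(x − 3·y)(3·x + 2·y), vanishing at (x:y) = (3:1) and (2:-3).
M₁ = 3·S₀ + S₁ = [[0, -66], [0, 33]] = (-33)·[2, -1][0, 1]ᵀ and M₂ = 2·S₀ − 3·S₁ = [[-22, -11], [-22, -11]] = (-11)·[1, 1][2, 1]ᵀ, so take a₁ = [2, -1], b₁ = [0, 1], a₂ = [1, 1], b₂ = [2, 1].
Each slice is an integer combination of E₁ = a₁b₁ᵀ and E₂ = a₂b₂ᵀ: S₀ = −9·E₁ − E₂, S₁ = −6·E₁ + 3·E₂; reading off coefficients, c₁ = [-9, -6] and c₂ = [-1, 3].
Hence T = [2, -1] ⊗ [0, 1] ⊗ [-9, -6] + [1, 1] ⊗ [2, 1] ⊗ [-1, 3], so rank(T) ≤ 2.
These bounds meet, so rank(T) = 2.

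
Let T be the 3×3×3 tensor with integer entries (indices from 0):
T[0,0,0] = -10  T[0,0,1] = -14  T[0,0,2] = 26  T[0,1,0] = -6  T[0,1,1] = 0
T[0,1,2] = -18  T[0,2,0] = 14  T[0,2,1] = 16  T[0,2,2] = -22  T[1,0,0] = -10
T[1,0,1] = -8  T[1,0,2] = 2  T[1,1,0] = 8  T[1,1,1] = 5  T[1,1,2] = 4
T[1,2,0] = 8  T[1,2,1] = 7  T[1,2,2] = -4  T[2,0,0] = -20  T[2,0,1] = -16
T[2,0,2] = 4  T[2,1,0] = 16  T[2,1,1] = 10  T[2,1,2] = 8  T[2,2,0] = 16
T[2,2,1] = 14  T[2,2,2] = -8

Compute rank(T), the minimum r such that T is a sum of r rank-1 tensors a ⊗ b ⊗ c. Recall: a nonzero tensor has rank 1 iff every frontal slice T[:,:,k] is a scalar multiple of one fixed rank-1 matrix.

Lower bound: the mode-3 unfolding of T (rows indexed by k, columns by (i,j) = (0,0), (0,1), (0,2), (1,0), (1,1), (1,2), (2,0), (2,1), (2,2)) is [[-10, -6, 14, -10, 8, 8, -20, 16, 16], [-14, 0, 16, -8, 5, 7, -16, 10, 14], [26, -18, -22, 2, 4, -4, 4, 8, -8]].
There the 2×2 minor on rows k ∈ {0, 1}, columns (i,j) ∈ {(0,0), (0,1)} is det [[-10, -6], [-14, 0]] = -84 ≠ 0, so this unfolding has rank ≥ 2; CP rank is at least every unfolding rank, so rank(T) ≥ 2. (This is only a lower bound: in general the CP rank may exceed every unfolding rank, so we still need to exhibit 2 rank-1 terms summing to T.)
Upper bound — finding two terms. Write S_k = T[:,:,k] for the frontal slices: S₀ = [[-10, -6, 14], [-10, 8, 8], [-20, 16, 16]], S₁ = [[-14, 0, 16], [-8, 5, 7], [-16, 10, 14]], S₂ = [[26, -18, -22], [2, 4, -4], [4, 8, -8]].
If T = a₁ ⊗ b₁ ⊗ c₁ + a₂ ⊗ b₂ ⊗ c₂ then each S_k = c₁[k]·a₁b₁ᵀ + c₂[k]·a₂b₂ᵀ. S₀ and S₁ are linearly independent, so a₁b₁ᵀ and a₂b₂ᵀ must span the same plane of matrices: they are the rank-1 matrices of the form x·S₀ + y·S₁.
The 2×2 minor of x·S₀ + y·S₁ on rows {0,1}, columns {0,1} is −140·x² − 210·xy − 70·y² = (-70)·(x + y)(2·x + y), vanishing at (x:y) = (1:-1) and (1:-2).
M₁ = S₀ − S₁ = [[4, -6, -2], [-2, 3, 1], [-4, 6, 2]] = (2, -1, -2)(2, -3, -1)ᵀ and M₂ = S₀ − 2·S₁ = [[18, -6, -18], [6, -2, -6], [12, -4, -12]] = 2·(3, 1, 2)(3, -1, -3)ᵀ, so take a₁ = (2, -1, -2), b₁ = (2, -3, -1), a₂ = (3, 1, 2), b₂ = (3, -1, -3).
Each slice is an integer combination of E₁ = a₁b₁ᵀ and E₂ = a₂b₂ᵀ: S₀ = 2·E₁ − 2·E₂, S₁ = E₁ − 2·E₂, S₂ = 2·E₁ + 2·E₂; reading off coefficients, c₁ = (2, 1, 2) and c₂ = (-2, -2, 2).
Hence T = (2, -1, -2) ⊗ (2, -3, -1) ⊗ (2, 1, 2) + (3, 1, 2) ⊗ (3, -1, -3) ⊗ (-2, -2, 2), so rank(T) ≤ 2.
These bounds meet, so rank(T) = 2.

2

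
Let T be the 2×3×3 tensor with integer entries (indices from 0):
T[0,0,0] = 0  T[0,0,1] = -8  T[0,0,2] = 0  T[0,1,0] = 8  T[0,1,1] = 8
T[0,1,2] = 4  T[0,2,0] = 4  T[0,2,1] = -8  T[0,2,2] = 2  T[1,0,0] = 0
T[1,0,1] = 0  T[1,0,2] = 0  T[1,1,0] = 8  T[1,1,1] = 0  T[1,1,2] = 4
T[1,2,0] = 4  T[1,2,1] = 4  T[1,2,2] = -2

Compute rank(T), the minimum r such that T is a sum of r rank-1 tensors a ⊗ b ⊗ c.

Lower bound: in the mode-3 unfolding of T (rows indexed by k, columns by (i,j)) the 3×3 minor on rows k ∈ {0, 1, 2}, columns (i,j) ∈ {(0,0), (0,1), (1,2)} is det [[0, 8, 4], [-8, 8, 4], [0, 4, -2]] = -256 ≠ 0, so that unfolding has rank ≥ 3 and hence rank(T) ≥ 3 (CP rank is at least every unfolding rank, though it can be larger).
Upper bound: T is a sum of 3 rank-1 terms, T = [0, 1] ⊗ [0, 0, 1] ⊗ [0, 4, -4] + [1, 0] ⊗ [1, -1, 1] ⊗ [0, -8, 0] + [1, 1] ⊗ [0, 2, 1] ⊗ [4, 0, 2] (written with every a and b primitive with positive leading entry and the scale carried by c; CP decompositions are not unique, and this one is verified by expanding entrywise), so rank(T) ≤ 3.
These bounds meet, so rank(T) = 3.

3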